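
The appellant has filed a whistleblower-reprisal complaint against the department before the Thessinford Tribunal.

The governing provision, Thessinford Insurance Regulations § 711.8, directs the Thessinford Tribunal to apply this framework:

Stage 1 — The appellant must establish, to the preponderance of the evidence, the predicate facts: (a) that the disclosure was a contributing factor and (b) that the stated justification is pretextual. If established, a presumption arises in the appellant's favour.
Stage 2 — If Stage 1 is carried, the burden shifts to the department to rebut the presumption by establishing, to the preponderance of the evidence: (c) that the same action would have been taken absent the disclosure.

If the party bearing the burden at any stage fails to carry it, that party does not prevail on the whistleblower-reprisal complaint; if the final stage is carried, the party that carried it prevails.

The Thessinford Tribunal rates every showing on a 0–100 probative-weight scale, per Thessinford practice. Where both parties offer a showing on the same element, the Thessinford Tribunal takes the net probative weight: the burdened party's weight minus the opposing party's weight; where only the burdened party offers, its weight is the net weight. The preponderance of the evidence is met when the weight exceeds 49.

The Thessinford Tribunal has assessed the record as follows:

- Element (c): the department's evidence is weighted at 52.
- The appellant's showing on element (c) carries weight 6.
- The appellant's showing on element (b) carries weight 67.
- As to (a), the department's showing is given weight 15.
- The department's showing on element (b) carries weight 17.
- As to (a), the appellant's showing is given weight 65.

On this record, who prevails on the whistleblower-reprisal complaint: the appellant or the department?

Stage 1 (appellant, the preponderance of the evidence, weight exceeds 49): (a) net 65−15=50 > 49 — meets; (b) net 67−17=50 > 49 — meets.
  All elements met. The burden passes to the department.
Stage 2 (department, the preponderance of the evidence, weight exceeds 49): (c) net 52−6=46 ≤ 49 — fails.
  Not every element is met, so the department fails to carry Stage 2.
So the appellant prevails.

appellant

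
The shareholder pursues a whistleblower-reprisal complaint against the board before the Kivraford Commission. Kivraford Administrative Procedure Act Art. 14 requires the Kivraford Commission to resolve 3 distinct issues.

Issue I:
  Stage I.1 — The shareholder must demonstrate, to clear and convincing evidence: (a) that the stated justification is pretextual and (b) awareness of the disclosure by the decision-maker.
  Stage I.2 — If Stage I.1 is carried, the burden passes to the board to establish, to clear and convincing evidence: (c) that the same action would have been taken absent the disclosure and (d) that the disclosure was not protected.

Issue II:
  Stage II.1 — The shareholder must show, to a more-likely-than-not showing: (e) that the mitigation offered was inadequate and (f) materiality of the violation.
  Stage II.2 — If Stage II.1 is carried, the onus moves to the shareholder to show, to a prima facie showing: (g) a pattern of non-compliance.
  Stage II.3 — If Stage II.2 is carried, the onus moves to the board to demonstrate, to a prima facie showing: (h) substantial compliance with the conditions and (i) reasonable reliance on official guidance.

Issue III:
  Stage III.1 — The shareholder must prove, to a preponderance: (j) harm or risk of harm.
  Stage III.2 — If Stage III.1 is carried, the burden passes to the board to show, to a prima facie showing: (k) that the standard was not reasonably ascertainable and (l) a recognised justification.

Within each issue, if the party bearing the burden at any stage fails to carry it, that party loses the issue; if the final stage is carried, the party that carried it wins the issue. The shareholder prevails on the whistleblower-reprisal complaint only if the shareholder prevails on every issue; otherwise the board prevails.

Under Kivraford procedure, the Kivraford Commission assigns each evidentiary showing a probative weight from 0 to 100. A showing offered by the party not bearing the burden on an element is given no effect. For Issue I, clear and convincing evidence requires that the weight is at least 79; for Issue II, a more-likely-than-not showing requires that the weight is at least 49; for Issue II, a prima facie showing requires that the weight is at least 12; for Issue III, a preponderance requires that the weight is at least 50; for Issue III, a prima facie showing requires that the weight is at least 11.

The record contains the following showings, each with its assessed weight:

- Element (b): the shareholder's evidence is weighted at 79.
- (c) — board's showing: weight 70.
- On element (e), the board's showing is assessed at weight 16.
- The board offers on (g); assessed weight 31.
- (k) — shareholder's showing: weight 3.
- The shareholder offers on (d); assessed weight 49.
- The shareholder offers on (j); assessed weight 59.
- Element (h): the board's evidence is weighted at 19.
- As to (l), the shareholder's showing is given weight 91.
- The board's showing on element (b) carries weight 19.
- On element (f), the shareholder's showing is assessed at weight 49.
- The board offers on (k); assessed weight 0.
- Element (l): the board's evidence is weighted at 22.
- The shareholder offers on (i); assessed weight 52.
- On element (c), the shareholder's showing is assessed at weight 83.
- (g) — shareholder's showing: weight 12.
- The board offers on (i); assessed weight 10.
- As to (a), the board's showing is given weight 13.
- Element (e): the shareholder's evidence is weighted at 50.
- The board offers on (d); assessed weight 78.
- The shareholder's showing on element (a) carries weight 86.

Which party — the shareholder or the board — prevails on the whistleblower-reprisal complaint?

shareholder

— Issue I —
Stage I.1 — burden on shareholder; standard: clear and convincing evidence (weight is at least 79).
    (a): 86 (board's 13 disregarded) ≥ 79 [met]
    (b): 79 (board's 19 disregarded) ≥ 79 [met]
  Stage I.1 is satisfied; the onus moves to the board.
Stage I.2 — burden on board; standard: clear and convincing evidence (weight is at least 79).
    (c): 70 (shareholder's 83 disregarded) < 79 [not met]
    (d): 78 (shareholder's 49 disregarded) < 79 [not met]
  Stage I.2 not carried; the board fails its burden.
The shareholder prevails on this issue.
— Issue II —
Stage II.1 (shareholder, a more-likely-than-not showing, weight is at least 49): (e) 50 (board's 16 disregarded) ≥ 49 — meets; (f) 49 ≥ 49 — meets.
  All elements met. The shareholder retains the burden for Stage II.2.
Stage II.2 (shareholder, a prima facie showing, weight is at least 12): (g) 12 (board's 31 disregarded) ≥ 12 — meets.
  The shareholder carries Stage II.2; the board now bears the burden.
Stage II.3 (board, a prima facie showing, weight is at least 12): (h) 19 ≥ 12 — meets; (i) 10 (shareholder's 52 disregarded) < 12 — fails.
  Stage II.3 not carried; the board fails its burden.
The analysis ends at Stage II.3; the shareholder prevails on this issue.
— Issue III —
Stage III.1 — burden on shareholder; standard: a preponderance (weight is at least 50).
    (j): 59 ≥ 50 [met]
  Stage III.1 is satisfied; the onus moves to the board.
Stage III.2 — burden on board; standard: a prima facie showing (weight is at least 11).
    (k): 0 (shareholder's 3 disregarded) < 11 [not met]
    (l): 22 (shareholder's 91 disregarded) ≥ 11 [met]
  Not every element is met, so the board fails to carry Stage III.2.
The analysis ends at Stage III.2; the shareholder prevails on this issue.
Per-issue: Issue I → shareholder; Issue II → shareholder; Issue III → shareholder. The shareholder must prevail on every issue; overall, the shareholder prevails.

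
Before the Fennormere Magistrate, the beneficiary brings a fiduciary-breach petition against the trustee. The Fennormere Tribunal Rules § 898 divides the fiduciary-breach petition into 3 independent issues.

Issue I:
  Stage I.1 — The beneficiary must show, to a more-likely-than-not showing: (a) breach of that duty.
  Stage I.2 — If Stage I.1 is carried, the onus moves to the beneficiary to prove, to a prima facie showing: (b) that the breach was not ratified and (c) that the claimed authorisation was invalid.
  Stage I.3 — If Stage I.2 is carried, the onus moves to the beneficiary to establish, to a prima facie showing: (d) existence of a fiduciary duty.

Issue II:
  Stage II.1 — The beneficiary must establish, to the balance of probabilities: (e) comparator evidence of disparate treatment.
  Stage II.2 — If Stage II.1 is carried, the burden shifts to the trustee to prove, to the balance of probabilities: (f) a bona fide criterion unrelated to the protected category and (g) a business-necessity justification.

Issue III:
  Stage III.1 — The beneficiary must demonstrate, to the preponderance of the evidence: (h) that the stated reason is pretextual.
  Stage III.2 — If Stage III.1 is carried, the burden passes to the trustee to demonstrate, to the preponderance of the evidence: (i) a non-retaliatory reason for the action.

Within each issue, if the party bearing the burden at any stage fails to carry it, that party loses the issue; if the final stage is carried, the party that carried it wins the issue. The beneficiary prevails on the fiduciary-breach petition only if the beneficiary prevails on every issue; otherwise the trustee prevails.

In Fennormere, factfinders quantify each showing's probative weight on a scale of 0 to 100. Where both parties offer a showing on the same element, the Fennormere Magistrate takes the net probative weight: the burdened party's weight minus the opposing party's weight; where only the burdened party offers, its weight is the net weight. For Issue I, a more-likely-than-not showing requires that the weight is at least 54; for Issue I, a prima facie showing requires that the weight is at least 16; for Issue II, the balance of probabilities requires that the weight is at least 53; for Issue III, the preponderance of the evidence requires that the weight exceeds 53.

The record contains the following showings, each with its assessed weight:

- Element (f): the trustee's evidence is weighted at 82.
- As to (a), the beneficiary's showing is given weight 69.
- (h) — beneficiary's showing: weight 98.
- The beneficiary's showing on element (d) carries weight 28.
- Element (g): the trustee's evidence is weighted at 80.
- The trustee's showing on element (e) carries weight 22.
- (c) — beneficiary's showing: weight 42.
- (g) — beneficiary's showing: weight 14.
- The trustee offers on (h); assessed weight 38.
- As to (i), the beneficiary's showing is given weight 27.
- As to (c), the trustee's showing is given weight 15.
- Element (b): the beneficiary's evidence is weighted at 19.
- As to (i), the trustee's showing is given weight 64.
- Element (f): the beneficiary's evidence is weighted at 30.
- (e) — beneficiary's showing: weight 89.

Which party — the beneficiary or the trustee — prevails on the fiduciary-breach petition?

— Issue I —
Stage I.1 — burden on beneficiary; standard: a more-likely-than-not showing (weight is at least 54).
    (a): 69 ≥ 54 [met]
  Stage I.1 is satisfied; the beneficiary continues to bear the burden.
Stage I.2 — burden on beneficiary; standard: a prima facie showing (weight is at least 16).
    (b): 19 ≥ 16 [met]
    (c): 42 − 15 = 27 ≥ 16 [met]
  All elements met. The beneficiary retains the burden for Stage I.3.
Stage I.3 — burden on beneficiary; standard: a prima facie showing (weight is at least 16).
    (d): 28 ≥ 16 [met]
  The beneficiary carries the last stage.
Every stage carried; the beneficiary prevails on this issue.
— Issue II —
At Stage II.1 the beneficiary must meet the balance of probabilities (weight is at least 53): on (e) the weight is 89 less the opposing 22 gives net 67, ≥ 53, so (e) meets the standard.
  All elements met. The burden passes to the trustee.
At Stage II.2 the trustee must meet the balance of probabilities (weight is at least 53): on (f) the weight is 82 less the opposing 30 gives net 52, < 53, so (f) does not meet the standard; on (g) the weight is 80 less the opposing 14 gives net 66, which does reach 53, so (g) meets the standard.
  The trustee does not carry Stage II.2.
The beneficiary prevails on this issue.
— Issue III —
At Stage III.1 the beneficiary must meet the preponderance of the evidence (weight exceeds 53): on (h) the weight is 98 less the opposing 38 gives net 60, which does exceed 53, so (h) meets the standard.
  All elements met. The burden passes to the trustee.
At Stage III.2 the trustee must meet the preponderance of the evidence (weight exceeds 53): on (i) the weight is 64 less the opposing 27 gives net 37, ≤ 53, so (i) does not meet the standard.
  Not every element is met, so the trustee fails to carry Stage III.2.
So the beneficiary prevails on this issue.
Per-issue: Issue I → beneficiary; Issue II → beneficiary; Issue III → beneficiary. The beneficiary must prevail on every issue; overall, the beneficiary prevails.

beneficiary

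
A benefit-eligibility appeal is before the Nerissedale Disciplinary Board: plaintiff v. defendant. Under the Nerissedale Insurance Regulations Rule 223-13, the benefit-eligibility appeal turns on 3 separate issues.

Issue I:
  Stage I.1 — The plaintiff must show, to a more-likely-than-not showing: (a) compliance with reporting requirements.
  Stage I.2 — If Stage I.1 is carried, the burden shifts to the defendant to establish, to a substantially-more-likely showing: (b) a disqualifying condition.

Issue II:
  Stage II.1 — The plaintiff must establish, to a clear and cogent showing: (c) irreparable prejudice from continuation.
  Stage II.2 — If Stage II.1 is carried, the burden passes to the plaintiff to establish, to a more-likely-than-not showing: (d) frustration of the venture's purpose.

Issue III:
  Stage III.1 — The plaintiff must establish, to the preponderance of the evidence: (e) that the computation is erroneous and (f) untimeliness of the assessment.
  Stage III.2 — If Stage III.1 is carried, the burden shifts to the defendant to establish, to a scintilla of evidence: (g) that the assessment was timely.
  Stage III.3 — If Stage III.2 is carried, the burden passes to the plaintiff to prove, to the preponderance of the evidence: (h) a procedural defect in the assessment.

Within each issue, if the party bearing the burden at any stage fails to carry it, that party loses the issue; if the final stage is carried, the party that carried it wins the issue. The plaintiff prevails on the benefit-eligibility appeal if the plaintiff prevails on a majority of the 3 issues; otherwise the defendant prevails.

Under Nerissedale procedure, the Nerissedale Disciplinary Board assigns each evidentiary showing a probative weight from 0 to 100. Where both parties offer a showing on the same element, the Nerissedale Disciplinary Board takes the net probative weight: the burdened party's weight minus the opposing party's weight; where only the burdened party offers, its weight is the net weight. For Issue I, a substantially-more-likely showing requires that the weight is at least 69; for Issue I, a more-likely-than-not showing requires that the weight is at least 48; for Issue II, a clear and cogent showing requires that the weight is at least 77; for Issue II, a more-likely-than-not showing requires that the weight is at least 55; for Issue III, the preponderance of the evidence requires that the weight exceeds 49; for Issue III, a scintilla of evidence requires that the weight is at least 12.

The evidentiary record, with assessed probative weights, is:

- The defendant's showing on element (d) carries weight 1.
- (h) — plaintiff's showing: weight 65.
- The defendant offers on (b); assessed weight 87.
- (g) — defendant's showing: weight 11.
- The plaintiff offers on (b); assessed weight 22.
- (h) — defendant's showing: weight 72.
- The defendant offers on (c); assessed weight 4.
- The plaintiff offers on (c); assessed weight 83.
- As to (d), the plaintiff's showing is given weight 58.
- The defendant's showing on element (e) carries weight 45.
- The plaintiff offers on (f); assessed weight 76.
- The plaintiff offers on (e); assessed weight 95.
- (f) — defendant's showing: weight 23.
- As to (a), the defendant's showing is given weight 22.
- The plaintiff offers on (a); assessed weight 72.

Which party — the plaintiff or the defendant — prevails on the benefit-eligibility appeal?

— Issue I —
At Stage I.1 the plaintiff must meet a more-likely-than-not showing (weight is at least 48): on (a) the weight is 72 less the opposing 22 gives net 50, which does reach 48, so (a) meets the standard.
  The plaintiff carries Stage I.1; the defendant now bears the burden.
At Stage I.2 the defendant must meet a substantially-more-likely showing (weight is at least 69): on (b) the weight is 87 less the opposing 22 gives net 65, < 69, so (b) does not meet the standard.
  The defendant does not carry Stage I.2.
So the plaintiff prevails on this issue.
— Issue II —
At Stage II.1 the plaintiff must meet a clear and cogent showing (weight is at least 77): on (c) the weight is 83 less the opposing 4 gives net 79, ≥ 77, so (c) meets the standard.
  Stage II.1 is satisfied; the plaintiff continues to bear the burden.
At Stage II.2 the plaintiff must meet a more-likely-than-not showing (weight is at least 55): on (d) the weight is 58 less the opposing 1 gives net 57, which does reach 55, so (d) meets the standard.
  Stage II.2 carried; the final stage is satisfied.
All stages carried — the plaintiff prevails on this issue.
— Issue III —
Stage III.1 — burden on plaintiff; standard: the preponderance of the evidence (weight exceeds 49).
    (e): 95 − 45 = 50 > 49 [met]
    (f): 76 − 23 = 53 > 49 [met]
  Stage III.1 carried; the burden shifts to the defendant.
Stage III.2 — burden on defendant; standard: a scintilla of evidence (weight is at least 12).
    (g): 11 < 12 [not met]
  Stage III.2 not carried; the defendant fails its burden.
So the plaintiff prevails on this issue.
Per-issue: Issue I → plaintiff; Issue II → plaintiff; Issue III → plaintiff. The plaintiff must prevail on a majority of issues; overall, the plaintiff prevails.

plaintiff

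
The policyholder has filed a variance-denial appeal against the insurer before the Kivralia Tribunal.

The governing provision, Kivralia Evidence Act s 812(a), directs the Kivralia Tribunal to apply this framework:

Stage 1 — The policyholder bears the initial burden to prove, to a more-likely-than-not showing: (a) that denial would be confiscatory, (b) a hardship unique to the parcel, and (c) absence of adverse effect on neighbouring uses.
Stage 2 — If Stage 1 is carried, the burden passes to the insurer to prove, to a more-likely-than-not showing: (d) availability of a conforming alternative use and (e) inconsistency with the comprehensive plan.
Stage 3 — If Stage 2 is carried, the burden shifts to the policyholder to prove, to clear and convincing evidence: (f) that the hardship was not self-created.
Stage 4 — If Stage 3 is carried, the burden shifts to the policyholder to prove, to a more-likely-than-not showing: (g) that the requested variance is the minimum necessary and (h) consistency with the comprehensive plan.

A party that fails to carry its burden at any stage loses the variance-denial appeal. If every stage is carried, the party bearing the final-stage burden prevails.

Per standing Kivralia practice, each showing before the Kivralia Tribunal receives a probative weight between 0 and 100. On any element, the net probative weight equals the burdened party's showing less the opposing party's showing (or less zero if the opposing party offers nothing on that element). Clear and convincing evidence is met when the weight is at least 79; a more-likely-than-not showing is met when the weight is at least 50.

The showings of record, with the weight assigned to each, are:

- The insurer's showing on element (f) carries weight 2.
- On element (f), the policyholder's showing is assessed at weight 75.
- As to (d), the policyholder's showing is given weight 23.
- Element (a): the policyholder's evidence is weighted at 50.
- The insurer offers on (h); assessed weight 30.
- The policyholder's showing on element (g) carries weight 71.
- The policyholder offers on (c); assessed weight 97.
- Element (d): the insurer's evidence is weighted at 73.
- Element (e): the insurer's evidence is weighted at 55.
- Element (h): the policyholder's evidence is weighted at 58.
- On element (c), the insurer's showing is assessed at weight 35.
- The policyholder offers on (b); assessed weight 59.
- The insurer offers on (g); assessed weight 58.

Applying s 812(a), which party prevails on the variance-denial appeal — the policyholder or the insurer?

Stage 1 — burden on policyholder; standard: a more-likely-than-not showing (weight is at least 50).
    (a): 50 ≥ 50 [met]
    (b): 59 ≥ 50 [met]
    (c): 97 − 35 = 62 ≥ 50 [met]
  Stage 1 carried; the burden shifts to the insurer.
Stage 2 — burden on insurer; standard: a more-likely-than-not showing (weight is at least 50).
    (d): 73 − 23 = 50 ≥ 50 [met]
    (e): 55 ≥ 50 [met]
  The insurer carries Stage 2; the policyholder now bears the burden.
Stage 3 — burden on policyholder; standard: clear and convincing evidence (weight is at least 79).
    (f): 75 − 2 = 73 < 79 [not met]
  The policyholder does not carry Stage 3.
So the insurer prevails.

insurer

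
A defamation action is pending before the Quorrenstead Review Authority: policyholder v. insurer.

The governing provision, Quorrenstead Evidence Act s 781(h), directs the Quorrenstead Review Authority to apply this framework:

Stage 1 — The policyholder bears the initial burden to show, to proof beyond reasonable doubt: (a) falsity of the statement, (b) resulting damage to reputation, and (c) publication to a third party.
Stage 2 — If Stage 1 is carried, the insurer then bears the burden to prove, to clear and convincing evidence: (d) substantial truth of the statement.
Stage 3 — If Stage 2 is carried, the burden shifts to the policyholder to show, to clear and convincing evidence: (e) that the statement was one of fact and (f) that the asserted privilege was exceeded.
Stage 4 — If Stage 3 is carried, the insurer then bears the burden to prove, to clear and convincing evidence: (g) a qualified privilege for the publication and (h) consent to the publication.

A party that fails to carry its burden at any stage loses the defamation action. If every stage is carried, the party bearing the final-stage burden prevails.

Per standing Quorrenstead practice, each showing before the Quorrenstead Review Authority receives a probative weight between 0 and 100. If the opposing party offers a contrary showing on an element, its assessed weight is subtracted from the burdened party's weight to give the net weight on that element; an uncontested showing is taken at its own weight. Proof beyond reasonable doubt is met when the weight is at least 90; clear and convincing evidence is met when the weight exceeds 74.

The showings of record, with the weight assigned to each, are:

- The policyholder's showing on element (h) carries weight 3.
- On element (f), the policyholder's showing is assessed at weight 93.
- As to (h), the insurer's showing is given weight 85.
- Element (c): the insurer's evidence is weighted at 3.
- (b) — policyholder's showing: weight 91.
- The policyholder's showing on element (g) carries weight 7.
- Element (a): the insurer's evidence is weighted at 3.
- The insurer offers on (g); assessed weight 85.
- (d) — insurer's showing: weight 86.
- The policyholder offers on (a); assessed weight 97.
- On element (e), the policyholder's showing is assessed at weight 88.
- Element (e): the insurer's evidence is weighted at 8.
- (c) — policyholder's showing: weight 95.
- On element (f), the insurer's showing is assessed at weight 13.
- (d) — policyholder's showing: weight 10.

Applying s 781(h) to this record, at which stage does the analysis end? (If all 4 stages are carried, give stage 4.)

Stage 1 (policyholder, proof beyond reasonable doubt, weight is at least 90): (a) net 97−3=94 ≥ 90 — meets; (b) 91 ≥ 90 — meets; (c) net 95−3=92 ≥ 90 — meets.
  All elements met. The burden passes to the insurer.
Stage 2 (insurer, clear and convincing evidence, weight exceeds 74): (d) net 86−10=76 > 74 — meets.
  All elements met. The burden passes to the policyholder.
Stage 3 (policyholder, clear and convincing evidence, weight exceeds 74): (e) net 88−8=80 > 74 — meets; (f) net 93−13=80 > 74 — meets.
  Stage 3 is satisfied; the onus moves to the insurer.
Stage 4 (insurer, clear and convincing evidence, weight exceeds 74): (g) net 85−7=78 > 74 — meets; (h) net 85−3=82 > 74 — meets.
  All elements met at the final stage.
Every stage carried; the insurer prevails.

stage 4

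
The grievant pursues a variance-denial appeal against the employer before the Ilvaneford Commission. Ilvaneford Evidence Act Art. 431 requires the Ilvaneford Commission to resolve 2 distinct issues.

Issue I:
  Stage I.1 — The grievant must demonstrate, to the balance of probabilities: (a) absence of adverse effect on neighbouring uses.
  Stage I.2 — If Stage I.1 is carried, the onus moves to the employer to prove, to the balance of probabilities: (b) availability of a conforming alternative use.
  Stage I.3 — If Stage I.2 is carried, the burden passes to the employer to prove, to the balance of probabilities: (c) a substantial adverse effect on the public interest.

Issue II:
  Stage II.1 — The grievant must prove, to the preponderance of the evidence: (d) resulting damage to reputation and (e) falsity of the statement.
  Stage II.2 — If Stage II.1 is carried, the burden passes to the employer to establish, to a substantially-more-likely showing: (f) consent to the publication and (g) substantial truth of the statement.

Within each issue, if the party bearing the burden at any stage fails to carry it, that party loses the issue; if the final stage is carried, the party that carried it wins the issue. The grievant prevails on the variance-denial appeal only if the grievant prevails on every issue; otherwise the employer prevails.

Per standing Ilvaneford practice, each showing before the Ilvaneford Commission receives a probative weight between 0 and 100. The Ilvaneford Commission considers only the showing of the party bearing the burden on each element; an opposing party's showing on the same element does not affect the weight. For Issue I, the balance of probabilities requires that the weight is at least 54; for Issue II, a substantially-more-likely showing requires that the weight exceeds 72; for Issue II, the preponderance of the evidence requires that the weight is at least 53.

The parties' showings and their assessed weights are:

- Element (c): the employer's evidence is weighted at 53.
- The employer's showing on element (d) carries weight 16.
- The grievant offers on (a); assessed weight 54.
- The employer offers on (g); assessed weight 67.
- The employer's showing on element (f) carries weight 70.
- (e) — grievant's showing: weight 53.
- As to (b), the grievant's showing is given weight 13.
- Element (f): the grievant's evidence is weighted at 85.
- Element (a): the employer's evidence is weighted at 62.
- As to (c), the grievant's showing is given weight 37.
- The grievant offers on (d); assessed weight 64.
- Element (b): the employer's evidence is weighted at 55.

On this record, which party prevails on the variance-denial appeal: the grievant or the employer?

grievant

— Issue I —
At Stage I.1 the grievant must meet the balance of probabilities (weight is at least 54): on (a) the weight is 54 (the employer's 62 is given no effect), which does reach 54, so (a) meets the standard.
  The grievant carries Stage I.1; the employer now bears the burden.
At Stage I.2 the employer must meet the balance of probabilities (weight is at least 54): on (b) the weight is 55 (the grievant's 13 is given no effect), ≥ 54, so (b) meets the standard.
  Stage I.2 carried; the burden remains with the employer.
At Stage I.3 the employer must meet the balance of probabilities (weight is at least 54): on (c) the weight is 53 (the grievant's 37 is given no effect), which does not reach 54, so (c) does not meet the standard.
  Not every element is met, so the employer fails to carry Stage I.3.
The grievant prevails on this issue.
— Issue II —
Stage II.1 (grievant, the preponderance of the evidence, weight is at least 53): (d) 64 (employer's 16 disregarded) ≥ 53 — meets; (e) 53 ≥ 53 — meets.
  All elements met. The burden passes to the employer.
Stage II.2 (employer, a substantially-more-likely showing, weight exceeds 72): (f) 70 (grievant's 85 disregarded) ≤ 72 — fails; (g) 67 ≤ 72 — fails.
  Stage II.2 not carried; the employer fails its burden.
So the grievant prevails on this issue.
Per-issue: Issue I → grievant; Issue II → grievant. The grievant must prevail on every issue; overall, the grievant prevails.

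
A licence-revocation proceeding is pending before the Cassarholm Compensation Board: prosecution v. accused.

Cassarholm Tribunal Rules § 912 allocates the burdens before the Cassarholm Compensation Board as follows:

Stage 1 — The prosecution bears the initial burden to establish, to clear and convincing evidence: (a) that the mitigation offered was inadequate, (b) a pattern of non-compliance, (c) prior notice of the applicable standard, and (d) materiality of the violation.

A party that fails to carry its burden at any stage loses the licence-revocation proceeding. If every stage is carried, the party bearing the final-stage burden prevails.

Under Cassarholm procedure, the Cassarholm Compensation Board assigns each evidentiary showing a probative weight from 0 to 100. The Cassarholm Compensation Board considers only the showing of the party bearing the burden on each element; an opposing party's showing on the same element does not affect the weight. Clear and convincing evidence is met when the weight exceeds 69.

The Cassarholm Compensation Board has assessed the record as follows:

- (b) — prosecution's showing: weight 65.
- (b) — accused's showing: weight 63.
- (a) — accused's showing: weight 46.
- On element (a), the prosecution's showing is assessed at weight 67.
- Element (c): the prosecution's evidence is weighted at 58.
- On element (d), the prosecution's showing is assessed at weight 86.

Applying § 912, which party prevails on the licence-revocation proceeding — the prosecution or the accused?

At Stage 1 the prosecution must meet clear and convincing evidence (weight exceeds 69): on (a) the weight is 67 (the accused's 46 is given no effect), ≤ 69, so (a) does not meet the standard; on (b) the weight is 65 (the accused's 63 is given no effect), ≤ 69, so (b) does not meet the standard; on (c) the weight is 58, ≤ 69, so (c) does not meet the standard; on (d) the weight is 86, which does exceed 69, so (d) meets the standard.
  Stage 1 not carried; the prosecution fails its burden.
So the accused prevails.

accused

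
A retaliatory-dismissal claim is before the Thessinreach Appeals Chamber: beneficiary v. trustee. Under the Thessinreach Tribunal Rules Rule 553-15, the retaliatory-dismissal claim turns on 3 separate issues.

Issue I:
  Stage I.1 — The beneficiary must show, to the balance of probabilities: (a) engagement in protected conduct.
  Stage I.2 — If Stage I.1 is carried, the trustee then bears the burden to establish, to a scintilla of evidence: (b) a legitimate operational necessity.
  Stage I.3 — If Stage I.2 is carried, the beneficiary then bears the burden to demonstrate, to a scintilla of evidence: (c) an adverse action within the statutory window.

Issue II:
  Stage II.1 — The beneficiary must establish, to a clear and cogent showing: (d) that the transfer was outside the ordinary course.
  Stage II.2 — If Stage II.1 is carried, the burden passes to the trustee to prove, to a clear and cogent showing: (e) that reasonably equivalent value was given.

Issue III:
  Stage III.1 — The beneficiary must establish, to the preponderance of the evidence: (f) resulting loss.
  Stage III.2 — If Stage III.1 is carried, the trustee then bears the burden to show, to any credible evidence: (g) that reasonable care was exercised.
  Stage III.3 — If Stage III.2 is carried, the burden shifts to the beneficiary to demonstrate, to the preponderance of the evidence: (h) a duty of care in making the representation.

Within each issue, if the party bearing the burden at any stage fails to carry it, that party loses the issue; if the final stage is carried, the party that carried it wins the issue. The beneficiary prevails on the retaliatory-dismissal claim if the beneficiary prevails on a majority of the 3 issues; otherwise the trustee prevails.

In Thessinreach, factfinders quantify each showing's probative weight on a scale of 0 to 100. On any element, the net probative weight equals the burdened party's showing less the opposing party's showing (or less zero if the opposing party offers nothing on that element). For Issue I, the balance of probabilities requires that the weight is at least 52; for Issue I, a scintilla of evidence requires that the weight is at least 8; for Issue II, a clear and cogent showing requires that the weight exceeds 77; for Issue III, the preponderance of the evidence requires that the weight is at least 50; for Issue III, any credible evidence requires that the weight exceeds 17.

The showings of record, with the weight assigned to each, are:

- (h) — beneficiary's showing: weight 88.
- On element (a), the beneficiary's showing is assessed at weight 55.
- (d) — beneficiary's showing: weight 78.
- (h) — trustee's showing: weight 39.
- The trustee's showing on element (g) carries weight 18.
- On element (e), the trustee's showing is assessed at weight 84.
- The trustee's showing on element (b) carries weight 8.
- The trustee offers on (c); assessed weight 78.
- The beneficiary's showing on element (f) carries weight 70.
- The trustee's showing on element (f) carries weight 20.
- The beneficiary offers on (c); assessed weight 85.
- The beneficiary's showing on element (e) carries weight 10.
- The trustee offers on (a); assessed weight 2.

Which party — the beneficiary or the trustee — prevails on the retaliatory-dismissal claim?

— Issue I —
Stage I.1 — burden on beneficiary; standard: the balance of probabilities (weight is at least 52).
    (a): 55 − 2 = 53 ≥ 52 [met]
  All elements met. The burden passes to the trustee.
Stage I.2 — burden on trustee; standard: a scintilla of evidence (weight is at least 8).
    (b): 8 ≥ 8 [met]
  Stage I.2 carried; the burden shifts to the beneficiary.
Stage I.3 — burden on beneficiary; standard: a scintilla of evidence (weight is at least 8).
    (c): 85 − 78 = 7 < 8 [not met]
  The beneficiary does not carry Stage I.3.
The analysis ends at Stage I.3; the trustee prevails on this issue.
— Issue II —
Stage II.1 — burden on beneficiary; standard: a clear and cogent showing (weight exceeds 77).
    (d): 78 > 77 [met]
  The beneficiary carries Stage II.1; the trustee now bears the burden.
Stage II.2 — burden on trustee; standard: a clear and cogent showing (weight exceeds 77).
    (e): 84 − 10 = 74 ≤ 77 [not met]
  Not every element is met, so the trustee fails to carry Stage II.2.
The analysis ends at Stage II.2; the beneficiary prevails on this issue.
— Issue III —
Stage III.1 — burden on beneficiary; standard: the preponderance of the evidence (weight is at least 50).
    (f): 70 − 20 = 50 ≥ 50 [met]
  Stage III.1 is satisfied; the onus moves to the trustee.
Stage III.2 — burden on trustee; standard: any credible evidence (weight exceeds 17).
    (g): 18 > 17 [met]
  The trustee carries Stage III.2; the beneficiary now bears the burden.
Stage III.3 — burden on beneficiary; standard: the preponderance of the evidence (weight is at least 50).
    (h): 88 − 39 = 49 < 50 [not met]
  Not every element is met, so the beneficiary fails to carry Stage III.3.
So the trustee prevails on this issue.
Per-issue: Issue I → trustee; Issue II → beneficiary; Issue III → trustee. The beneficiary must prevail on a majority of issues; overall, the trustee prevails.

trustee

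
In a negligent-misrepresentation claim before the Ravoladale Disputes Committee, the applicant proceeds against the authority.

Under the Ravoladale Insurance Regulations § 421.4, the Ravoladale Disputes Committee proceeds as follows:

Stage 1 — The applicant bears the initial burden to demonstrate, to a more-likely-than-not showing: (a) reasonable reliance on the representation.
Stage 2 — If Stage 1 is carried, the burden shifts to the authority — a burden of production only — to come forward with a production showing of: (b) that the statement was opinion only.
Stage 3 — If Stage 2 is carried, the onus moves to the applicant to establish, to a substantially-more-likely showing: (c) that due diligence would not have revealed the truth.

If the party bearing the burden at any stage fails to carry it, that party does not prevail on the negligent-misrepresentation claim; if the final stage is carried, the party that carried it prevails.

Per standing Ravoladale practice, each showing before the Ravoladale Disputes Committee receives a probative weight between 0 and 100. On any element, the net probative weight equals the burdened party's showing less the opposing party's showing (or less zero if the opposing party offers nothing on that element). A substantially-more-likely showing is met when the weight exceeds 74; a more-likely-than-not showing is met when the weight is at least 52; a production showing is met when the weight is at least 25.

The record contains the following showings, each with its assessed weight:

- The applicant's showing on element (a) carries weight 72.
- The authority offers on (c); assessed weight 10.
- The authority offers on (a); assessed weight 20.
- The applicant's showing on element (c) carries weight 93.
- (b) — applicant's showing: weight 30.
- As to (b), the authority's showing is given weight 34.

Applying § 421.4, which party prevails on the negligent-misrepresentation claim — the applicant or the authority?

applicant

Stage 1 (applicant, a more-likely-than-not showing, weight is at least 52): (a) net 72−20=52 ≥ 52 — meets.
  Stage 1 carried; the burden shifts to the authority.
Stage 2 (authority, a production showing, weight is at least 25): (b) net 34−30=4 < 25 — fails.
  The authority does not carry Stage 2.
The analysis ends at Stage 2; the applicant prevails.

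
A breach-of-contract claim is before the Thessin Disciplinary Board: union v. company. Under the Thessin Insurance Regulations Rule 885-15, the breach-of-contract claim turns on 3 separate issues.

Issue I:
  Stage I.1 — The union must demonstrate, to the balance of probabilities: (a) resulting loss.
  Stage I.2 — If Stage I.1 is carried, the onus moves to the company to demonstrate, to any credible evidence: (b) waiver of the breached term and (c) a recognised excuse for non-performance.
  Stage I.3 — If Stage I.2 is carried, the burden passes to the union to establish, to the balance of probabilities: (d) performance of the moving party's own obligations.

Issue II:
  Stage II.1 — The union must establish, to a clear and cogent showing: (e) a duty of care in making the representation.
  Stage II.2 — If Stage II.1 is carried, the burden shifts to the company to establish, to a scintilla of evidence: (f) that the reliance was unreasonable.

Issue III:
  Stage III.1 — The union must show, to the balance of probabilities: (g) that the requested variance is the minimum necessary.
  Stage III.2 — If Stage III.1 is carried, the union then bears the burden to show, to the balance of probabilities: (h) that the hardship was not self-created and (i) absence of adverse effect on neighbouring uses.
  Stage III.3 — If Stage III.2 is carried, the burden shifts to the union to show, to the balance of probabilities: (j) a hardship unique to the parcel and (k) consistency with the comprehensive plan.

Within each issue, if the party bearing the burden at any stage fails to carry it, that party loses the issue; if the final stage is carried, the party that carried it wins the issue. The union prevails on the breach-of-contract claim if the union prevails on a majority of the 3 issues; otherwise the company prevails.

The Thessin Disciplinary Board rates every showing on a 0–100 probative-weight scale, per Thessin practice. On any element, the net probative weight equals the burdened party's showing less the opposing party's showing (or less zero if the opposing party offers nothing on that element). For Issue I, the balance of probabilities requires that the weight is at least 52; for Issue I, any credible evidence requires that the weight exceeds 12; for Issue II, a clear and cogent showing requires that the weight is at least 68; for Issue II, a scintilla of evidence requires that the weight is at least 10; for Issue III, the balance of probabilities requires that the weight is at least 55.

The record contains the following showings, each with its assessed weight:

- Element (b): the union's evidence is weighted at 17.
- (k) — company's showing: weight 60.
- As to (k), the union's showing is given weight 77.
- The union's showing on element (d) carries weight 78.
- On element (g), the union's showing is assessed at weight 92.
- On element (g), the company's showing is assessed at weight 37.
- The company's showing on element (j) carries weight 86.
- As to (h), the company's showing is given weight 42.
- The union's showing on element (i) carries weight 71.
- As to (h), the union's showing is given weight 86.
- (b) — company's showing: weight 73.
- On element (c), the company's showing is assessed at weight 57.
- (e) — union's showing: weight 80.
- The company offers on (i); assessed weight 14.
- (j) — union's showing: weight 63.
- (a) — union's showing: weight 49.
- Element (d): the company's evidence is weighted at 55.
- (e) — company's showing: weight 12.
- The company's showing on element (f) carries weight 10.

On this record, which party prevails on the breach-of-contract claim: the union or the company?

company

— Issue I —
Stage I.1 — burden on union; standard: the balance of probabilities (weight is at least 52).
    (a): 49 < 52 [not met]
  Stage I.1 not carried; the union fails its burden.
The company prevails on this issue.
— Issue II —
At Stage II.1 the union must meet a clear and cogent showing (weight is at least 68): on (e) the weight is 80 less the opposing 12 gives net 68, ≥ 68, so (e) meets the standard.
  All elements met. The burden passes to the company.
At Stage II.2 the company must meet a scintilla of evidence (weight is at least 10): on (f) the weight is 10, ≥ 10, so (f) meets the standard.
  Stage II.2 carried; the final stage is satisfied.
Every stage carried; the company prevails on this issue.
— Issue III —
At Stage III.1 the union must meet the balance of probabilities (weight is at least 55): on (g) the weight is 92 less the opposing 37 gives net 55, which does reach 55, so (g) meets the standard.
  All elements met. The union retains the burden for Stage III.2.
At Stage III.2 the union must meet the balance of probabilities (weight is at least 55): on (h) the weight is 86 less the opposing 42 gives net 44, < 55, so (h) does not meet the standard; on (i) the weight is 71 less the opposing 14 gives net 57, which does reach 55, so (i) meets the standard.
  Not every element is met, so the union fails to carry Stage III.2.
So the company prevails on this issue.
Per-issue: Issue I → company; Issue II → company; Issue III → company. The union must prevail on a majority of issues; overall, the company prevails.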